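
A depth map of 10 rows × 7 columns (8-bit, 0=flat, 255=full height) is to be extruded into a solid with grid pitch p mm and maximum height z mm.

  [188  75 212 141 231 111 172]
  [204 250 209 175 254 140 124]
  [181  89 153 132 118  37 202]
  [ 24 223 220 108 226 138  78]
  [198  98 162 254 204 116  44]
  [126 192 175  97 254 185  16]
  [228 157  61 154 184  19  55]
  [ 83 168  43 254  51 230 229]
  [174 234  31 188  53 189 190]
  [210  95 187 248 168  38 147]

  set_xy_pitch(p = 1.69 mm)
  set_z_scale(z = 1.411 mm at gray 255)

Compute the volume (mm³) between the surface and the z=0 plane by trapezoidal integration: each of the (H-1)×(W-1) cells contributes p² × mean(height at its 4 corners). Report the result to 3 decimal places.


130.148

height_mm = gray/255 × 1.411; cell vol = 1.69² × mean(4 corners)
unit = 1.69² × 1.411 / (4×255) = 0.00395094 mm³ per gray-sum
row 0: Σ corner-gray over 6 cells = 4284  → 16.9258
row 1: Σ corner-gray over 6 cells = 3825  → 15.1123
row 2: Σ corner-gray over 6 cells = 3373  → 13.3265
row 3: Σ corner-gray over 6 cells = 3842  → 15.1795
row 4: Σ corner-gray over 6 cells = 3858  → 15.2427
row 5: Σ corner-gray over 6 cells = 3381  → 13.3581
row 6: Σ corner-gray over 6 cells = 3237  → 12.7892
row 7: Σ corner-gray over 6 cells = 3558  → 14.0574
row 8: Σ corner-gray over 6 cells = 3583  → 14.1562
Σ rows: total corner-gray = 32941  → 130.1479 mm³


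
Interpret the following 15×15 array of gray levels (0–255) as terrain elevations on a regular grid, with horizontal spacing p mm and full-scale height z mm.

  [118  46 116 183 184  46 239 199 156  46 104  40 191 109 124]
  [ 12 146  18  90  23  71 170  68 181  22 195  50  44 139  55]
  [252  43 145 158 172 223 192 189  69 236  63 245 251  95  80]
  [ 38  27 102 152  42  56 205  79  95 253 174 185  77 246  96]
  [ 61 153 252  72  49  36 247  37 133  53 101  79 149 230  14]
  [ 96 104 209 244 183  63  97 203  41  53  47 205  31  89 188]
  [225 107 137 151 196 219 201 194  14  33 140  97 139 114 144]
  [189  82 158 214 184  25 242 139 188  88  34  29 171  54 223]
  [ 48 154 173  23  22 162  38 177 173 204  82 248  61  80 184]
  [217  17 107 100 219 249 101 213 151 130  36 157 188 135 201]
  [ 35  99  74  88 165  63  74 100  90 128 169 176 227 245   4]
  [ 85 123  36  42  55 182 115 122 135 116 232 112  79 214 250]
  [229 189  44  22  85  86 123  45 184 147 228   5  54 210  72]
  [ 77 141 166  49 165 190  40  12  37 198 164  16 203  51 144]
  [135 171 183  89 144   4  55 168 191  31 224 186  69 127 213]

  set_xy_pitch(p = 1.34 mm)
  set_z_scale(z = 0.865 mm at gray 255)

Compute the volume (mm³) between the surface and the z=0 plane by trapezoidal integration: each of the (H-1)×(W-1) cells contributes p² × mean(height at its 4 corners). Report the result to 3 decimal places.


height_mm = gray/255 × 0.865; cell vol = 1.34² × mean(4 corners)
unit = 1.34² × 0.865 / (4×255) = 0.00152274 mm³ per gray-sum
row 0: Σ corner-gray over 14 cells = 6061  → 9.2293
row 1: Σ corner-gray over 14 cells = 6995  → 10.6516
row 2: Σ corner-gray over 14 cells = 8014  → 12.2032
row 3: Σ corner-gray over 14 cells = 6777  → 10.3196
row 4: Σ corner-gray over 14 cells = 6679  → 10.1704
row 5: Σ corner-gray over 14 cells = 7275  → 11.0779
row 6: Σ corner-gray over 14 cells = 7481  → 11.3916
row 7: Σ corner-gray over 14 cells = 7054  → 10.7414
row 8: Σ corner-gray over 14 cells = 7450  → 11.3444
row 9: Σ corner-gray over 14 cells = 7459  → 11.3581
row 10: Σ corner-gray over 14 cells = 6896  → 10.5008
row 11: Σ corner-gray over 14 cells = 6606  → 10.0592
row 12: Σ corner-gray over 14 cells = 6230  → 9.4867
row 13: Σ corner-gray over 14 cells = 6717  → 10.2282
Σ rows: total corner-gray = 97694  → 148.7625 mm³

148.762


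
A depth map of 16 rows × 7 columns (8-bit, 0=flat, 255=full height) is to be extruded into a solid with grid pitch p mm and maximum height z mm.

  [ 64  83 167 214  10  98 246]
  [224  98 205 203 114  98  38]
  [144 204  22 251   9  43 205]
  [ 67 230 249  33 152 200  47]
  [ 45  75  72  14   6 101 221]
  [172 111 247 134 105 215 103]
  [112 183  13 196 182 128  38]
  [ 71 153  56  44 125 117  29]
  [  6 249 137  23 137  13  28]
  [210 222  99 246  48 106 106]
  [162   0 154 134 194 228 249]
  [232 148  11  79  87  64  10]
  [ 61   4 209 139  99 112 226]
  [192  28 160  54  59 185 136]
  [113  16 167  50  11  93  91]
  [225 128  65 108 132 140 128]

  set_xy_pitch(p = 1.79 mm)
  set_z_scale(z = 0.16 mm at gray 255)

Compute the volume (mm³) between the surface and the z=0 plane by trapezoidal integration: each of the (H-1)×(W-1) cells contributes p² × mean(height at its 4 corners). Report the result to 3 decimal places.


height_mm = gray/255 × 0.16; cell vol = 1.79² × mean(4 corners)
unit = 1.79² × 0.16 / (4×255) = 0.000502604 mm³ per gray-sum
row 0: Σ corner-gray over 6 cells = 3152  → 1.5842
row 1: Σ corner-gray over 6 cells = 3105  → 1.5606
row 2: Σ corner-gray over 6 cells = 3249  → 1.6330
row 3: Σ corner-gray over 6 cells = 2644  → 1.3289
row 4: Σ corner-gray over 6 cells = 2701  → 1.3575
row 5: Σ corner-gray over 6 cells = 3453  → 1.7355
row 6: Σ corner-gray over 6 cells = 2644  → 1.3289
row 7: Σ corner-gray over 6 cells = 2242  → 1.1268
row 8: Σ corner-gray over 6 cells = 2910  → 1.4626
row 9: Σ corner-gray over 6 cells = 3589  → 1.8038
row 10: Σ corner-gray over 6 cells = 2851  → 1.4329
row 11: Σ corner-gray over 6 cells = 2433  → 1.2228
row 12: Σ corner-gray over 6 cells = 2713  → 1.3636
row 13: Σ corner-gray over 6 cells = 2178  → 1.0947
row 14: Σ corner-gray over 6 cells = 2377  → 1.1947
Σ rows: total corner-gray = 42241  → 21.2305 mm³

21.230


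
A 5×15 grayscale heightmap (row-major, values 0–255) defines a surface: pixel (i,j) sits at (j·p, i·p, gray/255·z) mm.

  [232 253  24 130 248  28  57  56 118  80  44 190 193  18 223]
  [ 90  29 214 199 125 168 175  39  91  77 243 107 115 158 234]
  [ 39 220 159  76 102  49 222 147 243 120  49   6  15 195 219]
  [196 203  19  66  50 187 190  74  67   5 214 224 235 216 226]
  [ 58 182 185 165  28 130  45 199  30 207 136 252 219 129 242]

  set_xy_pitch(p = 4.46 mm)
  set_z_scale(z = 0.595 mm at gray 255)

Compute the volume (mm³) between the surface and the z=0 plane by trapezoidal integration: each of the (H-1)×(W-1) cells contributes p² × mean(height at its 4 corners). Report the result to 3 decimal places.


346.096

height_mm = gray/255 × 0.595; cell vol = 4.46² × mean(4 corners)
unit = 4.46² × 0.595 / (4×255) = 0.0116034 mm³ per gray-sum
row 0: Σ corner-gray over 14 cells = 7137  → 82.8137
row 1: Σ corner-gray over 14 cells = 7268  → 84.3338
row 2: Σ corner-gray over 14 cells = 7386  → 85.7030
row 3: Σ corner-gray over 14 cells = 8036  → 93.2452
Σ rows: total corner-gray = 29827  → 346.0956 mm³


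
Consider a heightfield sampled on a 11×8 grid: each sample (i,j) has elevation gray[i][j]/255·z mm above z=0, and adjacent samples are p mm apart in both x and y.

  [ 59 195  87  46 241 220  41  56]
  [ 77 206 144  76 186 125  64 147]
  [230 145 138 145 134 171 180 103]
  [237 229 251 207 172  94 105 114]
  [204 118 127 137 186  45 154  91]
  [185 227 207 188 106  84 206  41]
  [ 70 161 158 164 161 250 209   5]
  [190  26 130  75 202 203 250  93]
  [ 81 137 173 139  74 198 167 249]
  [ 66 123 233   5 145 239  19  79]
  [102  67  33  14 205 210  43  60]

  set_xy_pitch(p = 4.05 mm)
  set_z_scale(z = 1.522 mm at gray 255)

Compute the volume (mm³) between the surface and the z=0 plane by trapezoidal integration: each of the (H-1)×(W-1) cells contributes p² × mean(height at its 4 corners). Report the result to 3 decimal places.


988.721

height_mm = gray/255 × 1.522; cell vol = 4.05² × mean(4 corners)
unit = 4.05² × 1.522 / (4×255) = 0.0244751 mm³ per gray-sum
row 0: Σ corner-gray over 7 cells = 3601  → 88.1348
row 1: Σ corner-gray over 7 cells = 3985  → 97.5333
row 2: Σ corner-gray over 7 cells = 4626  → 113.2218
row 3: Σ corner-gray over 7 cells = 4296  → 105.1450
row 4: Σ corner-gray over 7 cells = 4091  → 100.1276
row 5: Σ corner-gray over 7 cells = 4543  → 111.1904
row 6: Σ corner-gray over 7 cells = 4336  → 106.1240
row 7: Σ corner-gray over 7 cells = 4161  → 101.8409
row 8: Σ corner-gray over 7 cells = 3779  → 92.4914
row 9: Σ corner-gray over 7 cells = 2979  → 72.9113
Σ rows: total corner-gray = 40397  → 988.7207 mm³


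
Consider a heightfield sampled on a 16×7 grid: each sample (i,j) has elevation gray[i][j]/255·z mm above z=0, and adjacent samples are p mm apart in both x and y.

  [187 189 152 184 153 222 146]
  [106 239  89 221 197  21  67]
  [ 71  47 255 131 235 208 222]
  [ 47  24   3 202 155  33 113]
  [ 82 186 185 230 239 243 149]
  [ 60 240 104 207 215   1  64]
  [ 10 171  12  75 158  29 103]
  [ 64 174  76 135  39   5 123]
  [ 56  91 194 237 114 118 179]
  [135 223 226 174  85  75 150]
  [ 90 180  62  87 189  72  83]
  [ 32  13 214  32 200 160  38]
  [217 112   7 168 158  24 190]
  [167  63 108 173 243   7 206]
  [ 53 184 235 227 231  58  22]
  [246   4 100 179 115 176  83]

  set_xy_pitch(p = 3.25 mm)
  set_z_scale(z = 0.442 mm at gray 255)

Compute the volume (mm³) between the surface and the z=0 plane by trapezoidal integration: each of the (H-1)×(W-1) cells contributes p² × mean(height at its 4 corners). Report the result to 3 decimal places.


217.503

height_mm = gray/255 × 0.442; cell vol = 3.25² × mean(4 corners)
unit = 3.25² × 0.442 / (4×255) = 0.00457708 mm³ per gray-sum
row 0: Σ corner-gray over 6 cells = 3840  → 17.5760
row 1: Σ corner-gray over 6 cells = 3752  → 17.1732
row 2: Σ corner-gray over 6 cells = 3039  → 13.9098
row 3: Σ corner-gray over 6 cells = 3391  → 15.5209
row 4: Σ corner-gray over 6 cells = 4055  → 18.5601
row 5: Σ corner-gray over 6 cells = 2661  → 12.1796
row 6: Σ corner-gray over 6 cells = 2048  → 9.3739
row 7: Σ corner-gray over 6 cells = 2788  → 12.7609
row 8: Σ corner-gray over 6 cells = 3594  → 16.4500
row 9: Σ corner-gray over 6 cells = 3204  → 14.6650
row 10: Σ corner-gray over 6 cells = 2661  → 12.1796
row 11: Σ corner-gray over 6 cells = 2653  → 12.1430
row 12: Σ corner-gray over 6 cells = 2906  → 13.3010
row 13: Σ corner-gray over 6 cells = 3506  → 16.0473
row 14: Σ corner-gray over 6 cells = 3422  → 15.6628
Σ rows: total corner-gray = 47520  → 217.5030 mm³


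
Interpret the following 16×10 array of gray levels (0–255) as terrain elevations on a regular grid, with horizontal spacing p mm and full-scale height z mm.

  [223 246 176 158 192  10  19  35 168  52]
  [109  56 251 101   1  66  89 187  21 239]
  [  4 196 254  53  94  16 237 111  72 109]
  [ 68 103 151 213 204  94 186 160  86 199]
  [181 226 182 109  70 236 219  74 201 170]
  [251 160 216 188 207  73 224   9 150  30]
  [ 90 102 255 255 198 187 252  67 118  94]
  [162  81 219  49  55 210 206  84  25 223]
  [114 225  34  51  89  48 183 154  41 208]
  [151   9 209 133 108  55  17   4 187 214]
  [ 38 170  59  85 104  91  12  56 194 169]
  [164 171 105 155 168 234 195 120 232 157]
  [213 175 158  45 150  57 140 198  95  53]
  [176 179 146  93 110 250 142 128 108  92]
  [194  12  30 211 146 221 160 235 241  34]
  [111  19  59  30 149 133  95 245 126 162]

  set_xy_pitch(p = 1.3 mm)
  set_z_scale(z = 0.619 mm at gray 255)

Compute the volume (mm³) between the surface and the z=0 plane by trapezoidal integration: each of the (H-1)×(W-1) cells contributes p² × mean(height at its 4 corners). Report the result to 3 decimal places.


74.077

height_mm = gray/255 × 0.619; cell vol = 1.3² × mean(4 corners)
unit = 1.3² × 0.619 / (4×255) = 0.0010256 mm³ per gray-sum
row 0: Σ corner-gray over 9 cells = 4175  → 4.2819
row 1: Σ corner-gray over 9 cells = 4071  → 4.1752
row 2: Σ corner-gray over 9 cells = 4840  → 4.9639
row 3: Σ corner-gray over 9 cells = 5646  → 5.7905
row 4: Σ corner-gray over 9 cells = 5720  → 5.8664
row 5: Σ corner-gray over 9 cells = 5787  → 5.9351
row 6: Σ corner-gray over 9 cells = 5295  → 5.4305
row 7: Σ corner-gray over 9 cells = 4215  → 4.3229
row 8: Σ corner-gray over 9 cells = 3781  → 3.8778
row 9: Σ corner-gray over 9 cells = 3558  → 3.6491
row 10: Σ corner-gray over 9 cells = 4830  → 4.9536
row 11: Σ corner-gray over 9 cells = 5383  → 5.5208
row 12: Σ corner-gray over 9 cells = 4882  → 5.0070
row 13: Σ corner-gray over 9 cells = 5320  → 5.4562
row 14: Σ corner-gray over 9 cells = 4725  → 4.8460
Σ rows: total corner-gray = 72228  → 74.0769 mm³


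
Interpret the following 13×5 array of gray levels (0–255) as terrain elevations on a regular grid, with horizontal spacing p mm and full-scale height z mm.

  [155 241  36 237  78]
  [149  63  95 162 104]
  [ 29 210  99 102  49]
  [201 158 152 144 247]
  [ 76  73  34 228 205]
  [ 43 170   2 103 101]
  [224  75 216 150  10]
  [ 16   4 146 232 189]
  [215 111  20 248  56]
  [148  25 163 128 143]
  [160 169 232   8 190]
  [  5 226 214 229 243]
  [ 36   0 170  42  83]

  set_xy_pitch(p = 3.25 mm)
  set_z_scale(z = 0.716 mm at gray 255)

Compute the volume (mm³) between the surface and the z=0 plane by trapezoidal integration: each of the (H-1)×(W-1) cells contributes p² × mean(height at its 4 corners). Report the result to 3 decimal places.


185.169

height_mm = gray/255 × 0.716; cell vol = 3.25² × mean(4 corners)
unit = 3.25² × 0.716 / (4×255) = 0.00741446 mm³ per gray-sum
row 0: Σ corner-gray over 4 cells = 2154  → 15.9707
row 1: Σ corner-gray over 4 cells = 1793  → 13.2941
row 2: Σ corner-gray over 4 cells = 2256  → 16.7270
row 3: Σ corner-gray over 4 cells = 2307  → 17.1052
row 4: Σ corner-gray over 4 cells = 1645  → 12.1968
row 5: Σ corner-gray over 4 cells = 1810  → 13.4202
row 6: Σ corner-gray over 4 cells = 2085  → 15.4592
row 7: Σ corner-gray over 4 cells = 1998  → 14.8141
row 8: Σ corner-gray over 4 cells = 1952  → 14.4730
row 9: Σ corner-gray over 4 cells = 2091  → 15.5036
row 10: Σ corner-gray over 4 cells = 2754  → 20.4194
row 11: Σ corner-gray over 4 cells = 2129  → 15.7854
Σ rows: total corner-gray = 24974  → 185.1687 mm³


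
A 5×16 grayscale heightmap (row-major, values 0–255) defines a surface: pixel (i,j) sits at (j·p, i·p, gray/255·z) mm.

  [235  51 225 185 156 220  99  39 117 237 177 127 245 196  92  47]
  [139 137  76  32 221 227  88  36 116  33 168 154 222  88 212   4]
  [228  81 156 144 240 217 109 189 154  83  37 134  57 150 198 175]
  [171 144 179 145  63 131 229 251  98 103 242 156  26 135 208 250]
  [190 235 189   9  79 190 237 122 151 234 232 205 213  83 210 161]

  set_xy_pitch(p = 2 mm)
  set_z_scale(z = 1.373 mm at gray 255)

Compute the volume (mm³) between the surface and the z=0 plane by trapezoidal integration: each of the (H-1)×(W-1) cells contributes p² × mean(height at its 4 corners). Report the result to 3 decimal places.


height_mm = gray/255 × 1.373; cell vol = 2² × mean(4 corners)
unit = 2² × 1.373 / (4×255) = 0.00538431 mm³ per gray-sum
row 0: Σ corner-gray over 15 cells = 8377  → 45.1044
row 1: Σ corner-gray over 15 cells = 8064  → 43.4191
row 2: Σ corner-gray over 15 cells = 8942  → 48.1465
row 3: Σ corner-gray over 15 cells = 9770  → 52.6047
Σ rows: total corner-gray = 35153  → 189.2748 mm³

189.275


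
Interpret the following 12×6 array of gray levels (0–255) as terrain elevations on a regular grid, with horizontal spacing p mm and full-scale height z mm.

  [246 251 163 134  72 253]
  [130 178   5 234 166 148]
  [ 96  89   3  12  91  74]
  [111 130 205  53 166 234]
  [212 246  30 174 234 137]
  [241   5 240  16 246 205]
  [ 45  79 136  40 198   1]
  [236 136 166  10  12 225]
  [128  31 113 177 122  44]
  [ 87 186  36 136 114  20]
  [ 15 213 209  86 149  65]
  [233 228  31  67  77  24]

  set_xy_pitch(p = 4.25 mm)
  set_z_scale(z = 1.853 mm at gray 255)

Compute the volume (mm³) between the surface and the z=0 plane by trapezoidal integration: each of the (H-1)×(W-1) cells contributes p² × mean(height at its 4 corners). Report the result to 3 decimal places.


892.463

height_mm = gray/255 × 1.853; cell vol = 4.25² × mean(4 corners)
unit = 4.25² × 1.853 / (4×255) = 0.0328135 mm³ per gray-sum
row 0: Σ corner-gray over 5 cells = 3183  → 104.4455
row 1: Σ corner-gray over 5 cells = 2004  → 65.7583
row 2: Σ corner-gray over 5 cells = 2013  → 66.0537
row 3: Σ corner-gray over 5 cells = 3170  → 104.0189
row 4: Σ corner-gray over 5 cells = 3177  → 104.2486
row 5: Σ corner-gray over 5 cells = 2412  → 79.1463
row 6: Σ corner-gray over 5 cells = 2061  → 67.6287
row 7: Σ corner-gray over 5 cells = 2167  → 71.1069
row 8: Σ corner-gray over 5 cells = 2109  → 69.2038
row 9: Σ corner-gray over 5 cells = 2445  → 80.2291
row 10: Σ corner-gray over 5 cells = 2457  → 80.6229
Σ rows: total corner-gray = 27198  → 892.4627 mm³


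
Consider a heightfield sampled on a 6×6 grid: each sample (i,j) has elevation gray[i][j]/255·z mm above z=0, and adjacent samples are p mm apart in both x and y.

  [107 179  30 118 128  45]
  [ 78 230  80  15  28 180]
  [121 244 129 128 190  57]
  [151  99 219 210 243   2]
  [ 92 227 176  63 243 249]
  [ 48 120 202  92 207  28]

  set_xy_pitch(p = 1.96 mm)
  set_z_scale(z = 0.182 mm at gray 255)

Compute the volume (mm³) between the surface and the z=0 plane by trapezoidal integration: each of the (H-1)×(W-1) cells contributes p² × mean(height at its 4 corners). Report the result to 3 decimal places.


height_mm = gray/255 × 0.182; cell vol = 1.96² × mean(4 corners)
unit = 1.96² × 0.182 / (4×255) = 0.000685462 mm³ per gray-sum
row 0: Σ corner-gray over 5 cells = 2026  → 1.3887
row 1: Σ corner-gray over 5 cells = 2524  → 1.7301
row 2: Σ corner-gray over 5 cells = 3255  → 2.2312
row 3: Σ corner-gray over 5 cells = 3454  → 2.3676
row 4: Σ corner-gray over 5 cells = 3077  → 2.1092
Σ rows: total corner-gray = 14336  → 9.8268 mm³

9.827


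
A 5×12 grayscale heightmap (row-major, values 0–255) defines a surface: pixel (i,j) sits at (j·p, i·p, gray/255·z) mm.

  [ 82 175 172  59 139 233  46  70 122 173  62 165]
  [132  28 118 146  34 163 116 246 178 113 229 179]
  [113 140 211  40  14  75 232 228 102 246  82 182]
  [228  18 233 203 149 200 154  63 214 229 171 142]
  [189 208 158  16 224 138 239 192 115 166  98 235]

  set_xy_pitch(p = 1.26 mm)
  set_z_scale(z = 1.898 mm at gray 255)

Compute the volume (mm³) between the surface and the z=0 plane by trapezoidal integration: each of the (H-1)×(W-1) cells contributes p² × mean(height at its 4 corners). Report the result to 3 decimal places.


76.020

height_mm = gray/255 × 1.898; cell vol = 1.26² × mean(4 corners)
unit = 1.26² × 1.898 / (4×255) = 0.00295418 mm³ per gray-sum
row 0: Σ corner-gray over 11 cells = 5802  → 17.1402
row 1: Σ corner-gray over 11 cells = 6088  → 17.9851
row 2: Σ corner-gray over 11 cells = 6673  → 19.7133
row 3: Σ corner-gray over 11 cells = 7170  → 21.1815
Σ rows: total corner-gray = 25733  → 76.0199 mm³


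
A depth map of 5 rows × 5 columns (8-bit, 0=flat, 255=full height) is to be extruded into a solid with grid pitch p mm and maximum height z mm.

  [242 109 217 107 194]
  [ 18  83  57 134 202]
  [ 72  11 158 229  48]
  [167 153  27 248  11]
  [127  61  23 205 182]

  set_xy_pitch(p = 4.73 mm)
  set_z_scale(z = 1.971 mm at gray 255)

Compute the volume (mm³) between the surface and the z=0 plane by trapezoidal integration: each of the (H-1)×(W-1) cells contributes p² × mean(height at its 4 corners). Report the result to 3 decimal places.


height_mm = gray/255 × 1.971; cell vol = 4.73² × mean(4 corners)
unit = 4.73² × 1.971 / (4×255) = 0.0432323 mm³ per gray-sum
row 0: Σ corner-gray over 4 cells = 2070  → 89.4909
row 1: Σ corner-gray over 4 cells = 1684  → 72.8033
row 2: Σ corner-gray over 4 cells = 1950  → 84.3031
row 3: Σ corner-gray over 4 cells = 1921  → 83.0493
Σ rows: total corner-gray = 7625  → 329.6466 mm³

329.647


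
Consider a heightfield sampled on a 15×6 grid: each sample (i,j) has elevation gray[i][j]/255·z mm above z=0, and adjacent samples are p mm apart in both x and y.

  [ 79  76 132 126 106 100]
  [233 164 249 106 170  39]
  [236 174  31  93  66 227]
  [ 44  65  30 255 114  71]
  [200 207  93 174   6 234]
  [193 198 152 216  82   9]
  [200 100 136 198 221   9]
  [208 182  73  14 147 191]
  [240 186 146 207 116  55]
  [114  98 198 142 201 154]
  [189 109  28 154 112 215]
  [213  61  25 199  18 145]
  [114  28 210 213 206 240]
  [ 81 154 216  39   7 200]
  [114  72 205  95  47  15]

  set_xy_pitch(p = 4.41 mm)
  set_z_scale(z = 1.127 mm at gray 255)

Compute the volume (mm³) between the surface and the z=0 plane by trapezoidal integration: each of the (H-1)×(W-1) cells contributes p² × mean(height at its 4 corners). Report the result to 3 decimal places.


height_mm = gray/255 × 1.127; cell vol = 4.41² × mean(4 corners)
unit = 4.41² × 1.127 / (4×255) = 0.0214882 mm³ per gray-sum
row 0: Σ corner-gray over 5 cells = 2709  → 58.2117
row 1: Σ corner-gray over 5 cells = 2841  → 61.0481
row 2: Σ corner-gray over 5 cells = 2234  → 48.0047
row 3: Σ corner-gray over 5 cells = 2437  → 52.3669
row 4: Σ corner-gray over 5 cells = 2892  → 62.1440
row 5: Σ corner-gray over 5 cells = 3017  → 64.8300
row 6: Σ corner-gray over 5 cells = 2750  → 59.0927
row 7: Σ corner-gray over 5 cells = 2836  → 60.9407
row 8: Σ corner-gray over 5 cells = 3151  → 67.7095
row 9: Σ corner-gray over 5 cells = 2756  → 59.2216
row 10: Σ corner-gray over 5 cells = 2174  → 46.7154
row 11: Σ corner-gray over 5 cells = 2632  → 56.5571
row 12: Σ corner-gray over 5 cells = 2781  → 59.7588
row 13: Σ corner-gray over 5 cells = 2080  → 44.6955
Σ rows: total corner-gray = 37290  → 801.2966 mm³

801.297


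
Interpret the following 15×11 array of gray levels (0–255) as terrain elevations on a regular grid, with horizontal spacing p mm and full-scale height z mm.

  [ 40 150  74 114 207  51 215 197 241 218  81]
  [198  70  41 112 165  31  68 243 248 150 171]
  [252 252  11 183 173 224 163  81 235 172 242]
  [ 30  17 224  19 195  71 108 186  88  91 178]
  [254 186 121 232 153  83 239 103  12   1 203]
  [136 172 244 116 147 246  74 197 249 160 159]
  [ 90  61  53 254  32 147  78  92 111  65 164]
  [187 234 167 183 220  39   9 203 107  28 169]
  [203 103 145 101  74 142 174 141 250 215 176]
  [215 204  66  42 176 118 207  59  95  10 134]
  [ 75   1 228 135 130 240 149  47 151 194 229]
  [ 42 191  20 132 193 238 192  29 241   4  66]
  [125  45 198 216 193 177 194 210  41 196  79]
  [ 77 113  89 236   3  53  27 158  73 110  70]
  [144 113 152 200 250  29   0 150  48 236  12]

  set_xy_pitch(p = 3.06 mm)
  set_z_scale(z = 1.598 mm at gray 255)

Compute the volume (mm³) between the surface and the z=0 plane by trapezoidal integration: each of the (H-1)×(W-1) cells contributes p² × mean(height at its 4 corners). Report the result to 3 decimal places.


height_mm = gray/255 × 1.598; cell vol = 3.06² × mean(4 corners)
unit = 3.06² × 1.598 / (4×255) = 0.0146696 mm³ per gray-sum
row 0: Σ corner-gray over 10 cells = 5680  → 83.3236
row 1: Σ corner-gray over 10 cells = 6107  → 89.5875
row 2: Σ corner-gray over 10 cells = 5688  → 83.4409
row 3: Σ corner-gray over 10 cells = 4923  → 72.2186
row 4: Σ corner-gray over 10 cells = 6222  → 91.2745
row 5: Σ corner-gray over 10 cells = 5545  → 81.3432
row 6: Σ corner-gray over 10 cells = 4776  → 70.0622
row 7: Σ corner-gray over 10 cells = 5805  → 85.1573
row 8: Σ corner-gray over 10 cells = 5372  → 78.8053
row 9: Σ corner-gray over 10 cells = 5157  → 75.6513
row 10: Σ corner-gray over 10 cells = 5442  → 79.8322
row 11: Σ corner-gray over 10 cells = 5732  → 84.0864
row 12: Σ corner-gray over 10 cells = 5015  → 73.5682
row 13: Σ corner-gray over 10 cells = 4383  → 64.2970
Σ rows: total corner-gray = 75847  → 1112.6482 mm³

1112.648


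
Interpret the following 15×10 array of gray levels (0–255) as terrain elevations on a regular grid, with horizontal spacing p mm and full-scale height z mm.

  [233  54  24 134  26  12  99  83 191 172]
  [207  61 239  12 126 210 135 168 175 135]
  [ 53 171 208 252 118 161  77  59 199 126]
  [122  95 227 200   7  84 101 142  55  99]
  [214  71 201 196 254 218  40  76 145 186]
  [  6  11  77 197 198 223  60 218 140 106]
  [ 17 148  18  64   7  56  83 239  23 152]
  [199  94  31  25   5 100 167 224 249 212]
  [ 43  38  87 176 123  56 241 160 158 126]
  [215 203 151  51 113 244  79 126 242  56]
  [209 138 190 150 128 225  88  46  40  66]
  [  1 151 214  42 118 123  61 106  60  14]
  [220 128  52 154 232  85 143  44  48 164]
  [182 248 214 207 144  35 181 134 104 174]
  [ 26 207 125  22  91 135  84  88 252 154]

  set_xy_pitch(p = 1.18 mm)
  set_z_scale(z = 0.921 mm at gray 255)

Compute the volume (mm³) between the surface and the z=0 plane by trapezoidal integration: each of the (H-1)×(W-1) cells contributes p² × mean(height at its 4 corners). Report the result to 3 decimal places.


height_mm = gray/255 × 0.921; cell vol = 1.18² × mean(4 corners)
unit = 1.18² × 0.921 / (4×255) = 0.00125726 mm³ per gray-sum
row 0: Σ corner-gray over 9 cells = 4245  → 5.3370
row 1: Σ corner-gray over 9 cells = 5263  → 6.6169
row 2: Σ corner-gray over 9 cells = 4712  → 5.9242
row 3: Σ corner-gray over 9 cells = 4845  → 6.0914
row 4: Σ corner-gray over 9 cells = 5162  → 6.4900
row 5: Σ corner-gray over 9 cells = 3805  → 4.7839
row 6: Σ corner-gray over 9 cells = 3646  → 4.5840
row 7: Σ corner-gray over 9 cells = 4448  → 5.5923
row 8: Σ corner-gray over 9 cells = 4936  → 6.2058
row 9: Σ corner-gray over 9 cells = 4974  → 6.2536
row 10: Σ corner-gray over 9 cells = 4050  → 5.0919
row 11: Σ corner-gray over 9 cells = 3921  → 4.9297
row 12: Σ corner-gray over 9 cells = 5046  → 6.3441
row 13: Σ corner-gray over 9 cells = 5078  → 6.3843
Σ rows: total corner-gray = 64131  → 80.6290 mm³

80.629


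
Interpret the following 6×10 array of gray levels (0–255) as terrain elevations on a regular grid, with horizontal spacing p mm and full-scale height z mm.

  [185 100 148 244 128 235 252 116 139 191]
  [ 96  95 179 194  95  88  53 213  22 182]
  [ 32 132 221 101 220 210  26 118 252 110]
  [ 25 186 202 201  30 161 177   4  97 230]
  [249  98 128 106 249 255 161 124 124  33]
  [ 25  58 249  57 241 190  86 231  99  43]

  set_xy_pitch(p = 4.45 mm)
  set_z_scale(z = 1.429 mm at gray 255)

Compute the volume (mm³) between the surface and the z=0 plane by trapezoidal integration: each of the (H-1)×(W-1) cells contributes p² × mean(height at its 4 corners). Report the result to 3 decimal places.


709.997

height_mm = gray/255 × 1.429; cell vol = 4.45² × mean(4 corners)
unit = 4.45² × 1.429 / (4×255) = 0.0277429 mm³ per gray-sum
row 0: Σ corner-gray over 9 cells = 5256  → 145.8168
row 1: Σ corner-gray over 9 cells = 4858  → 134.7751
row 2: Σ corner-gray over 9 cells = 5073  → 140.7398
row 3: Σ corner-gray over 9 cells = 5143  → 142.6818
row 4: Σ corner-gray over 9 cells = 5262  → 145.9832
Σ rows: total corner-gray = 25592  → 709.9967 mm³


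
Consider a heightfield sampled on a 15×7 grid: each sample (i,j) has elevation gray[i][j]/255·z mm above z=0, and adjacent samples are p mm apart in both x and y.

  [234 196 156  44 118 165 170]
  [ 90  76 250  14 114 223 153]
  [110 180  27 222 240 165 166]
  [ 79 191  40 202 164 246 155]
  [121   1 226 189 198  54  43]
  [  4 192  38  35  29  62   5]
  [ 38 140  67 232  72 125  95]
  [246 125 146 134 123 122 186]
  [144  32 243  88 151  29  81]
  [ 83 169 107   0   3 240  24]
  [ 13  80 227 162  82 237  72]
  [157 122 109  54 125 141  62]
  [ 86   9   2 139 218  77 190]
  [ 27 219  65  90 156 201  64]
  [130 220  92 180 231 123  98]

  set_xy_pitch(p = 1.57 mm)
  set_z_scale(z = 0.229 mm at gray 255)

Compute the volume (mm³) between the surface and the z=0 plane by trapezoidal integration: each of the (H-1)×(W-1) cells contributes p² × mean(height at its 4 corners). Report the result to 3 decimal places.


23.040

height_mm = gray/255 × 0.229; cell vol = 1.57² × mean(4 corners)
unit = 1.57² × 0.229 / (4×255) = 0.000553394 mm³ per gray-sum
row 0: Σ corner-gray over 6 cells = 3359  → 1.8589
row 1: Σ corner-gray over 6 cells = 3541  → 1.9596
row 2: Σ corner-gray over 6 cells = 3864  → 2.1383
row 3: Σ corner-gray over 6 cells = 3420  → 1.8926
row 4: Σ corner-gray over 6 cells = 2221  → 1.2291
row 5: Σ corner-gray over 6 cells = 2126  → 1.1765
row 6: Σ corner-gray over 6 cells = 3137  → 1.7360
row 7: Σ corner-gray over 6 cells = 3043  → 1.6840
row 8: Σ corner-gray over 6 cells = 2456  → 1.3591
row 9: Σ corner-gray over 6 cells = 2806  → 1.5528
row 10: Σ corner-gray over 6 cells = 2982  → 1.6502
row 11: Σ corner-gray over 6 cells = 2487  → 1.3763
row 12: Σ corner-gray over 6 cells = 2719  → 1.5047
row 13: Σ corner-gray over 6 cells = 3473  → 1.9219
Σ rows: total corner-gray = 41634  → 23.0400 mm³


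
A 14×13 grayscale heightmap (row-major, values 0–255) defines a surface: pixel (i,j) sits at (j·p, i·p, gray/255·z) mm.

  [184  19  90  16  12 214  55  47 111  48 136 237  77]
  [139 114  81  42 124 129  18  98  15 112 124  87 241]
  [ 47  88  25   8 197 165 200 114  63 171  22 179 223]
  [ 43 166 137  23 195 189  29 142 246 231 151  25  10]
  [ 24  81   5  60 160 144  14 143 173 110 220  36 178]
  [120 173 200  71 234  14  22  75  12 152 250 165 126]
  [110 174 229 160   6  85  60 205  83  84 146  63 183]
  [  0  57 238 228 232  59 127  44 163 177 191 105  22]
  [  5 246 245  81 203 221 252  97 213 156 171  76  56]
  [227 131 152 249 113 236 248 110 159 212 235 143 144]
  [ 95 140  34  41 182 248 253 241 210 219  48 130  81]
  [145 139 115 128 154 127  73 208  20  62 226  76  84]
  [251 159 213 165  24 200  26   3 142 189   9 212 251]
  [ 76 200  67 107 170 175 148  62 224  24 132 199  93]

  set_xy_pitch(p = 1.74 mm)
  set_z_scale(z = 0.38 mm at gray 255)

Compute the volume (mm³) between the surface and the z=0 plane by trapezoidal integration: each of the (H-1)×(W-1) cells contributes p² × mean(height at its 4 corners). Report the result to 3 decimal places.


height_mm = gray/255 × 0.38; cell vol = 1.74² × mean(4 corners)
unit = 1.74² × 0.38 / (4×255) = 0.00112793 mm³ per gray-sum
row 0: Σ corner-gray over 12 cells = 4499  → 5.0746
row 1: Σ corner-gray over 12 cells = 5002  → 5.6419
row 2: Σ corner-gray over 12 cells = 5855  → 6.6040
row 3: Σ corner-gray over 12 cells = 5615  → 6.3333
row 4: Σ corner-gray over 12 cells = 5476  → 6.1765
row 5: Σ corner-gray over 12 cells = 5865  → 6.6153
row 6: Σ corner-gray over 12 cells = 6147  → 6.9334
row 7: Σ corner-gray over 12 cells = 7247  → 8.1741
row 8: Σ corner-gray over 12 cells = 8330  → 9.3957
row 9: Σ corner-gray over 12 cells = 8015  → 9.0404
row 10: Σ corner-gray over 12 cells = 6553  → 7.3913
row 11: Σ corner-gray over 12 cells = 6071  → 6.8477
row 12: Σ corner-gray over 12 cells = 6371  → 7.1860
Σ rows: total corner-gray = 81046  → 91.4142 mm³

91.414


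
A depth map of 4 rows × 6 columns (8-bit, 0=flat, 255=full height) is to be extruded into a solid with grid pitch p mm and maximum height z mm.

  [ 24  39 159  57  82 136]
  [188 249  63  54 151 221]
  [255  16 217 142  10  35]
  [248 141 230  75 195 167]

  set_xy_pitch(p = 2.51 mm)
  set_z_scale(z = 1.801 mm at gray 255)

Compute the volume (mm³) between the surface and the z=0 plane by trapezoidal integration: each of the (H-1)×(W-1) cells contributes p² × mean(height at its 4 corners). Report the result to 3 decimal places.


83.842

height_mm = gray/255 × 1.801; cell vol = 2.51² × mean(4 corners)
unit = 2.51² × 1.801 / (4×255) = 0.011124 mm³ per gray-sum
row 0: Σ corner-gray over 5 cells = 2277  → 25.3293
row 1: Σ corner-gray over 5 cells = 2503  → 27.8434
row 2: Σ corner-gray over 5 cells = 2757  → 30.6689
Σ rows: total corner-gray = 7537  → 83.8416 mm³


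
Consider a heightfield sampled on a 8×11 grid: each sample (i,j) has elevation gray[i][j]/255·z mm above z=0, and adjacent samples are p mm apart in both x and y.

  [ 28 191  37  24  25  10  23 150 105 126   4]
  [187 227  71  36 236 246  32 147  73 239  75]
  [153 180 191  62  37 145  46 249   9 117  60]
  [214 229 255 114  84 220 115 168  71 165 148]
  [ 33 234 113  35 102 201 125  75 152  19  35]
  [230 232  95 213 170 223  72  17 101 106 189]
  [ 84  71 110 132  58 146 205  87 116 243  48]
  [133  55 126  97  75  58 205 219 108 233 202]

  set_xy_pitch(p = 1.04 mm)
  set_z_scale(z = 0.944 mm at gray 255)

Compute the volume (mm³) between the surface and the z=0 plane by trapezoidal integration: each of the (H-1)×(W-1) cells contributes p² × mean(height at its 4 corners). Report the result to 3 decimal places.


35.917

height_mm = gray/255 × 0.944; cell vol = 1.04² × mean(4 corners)
unit = 1.04² × 0.944 / (4×255) = 0.00100101 mm³ per gray-sum
row 0: Σ corner-gray over 10 cells = 4290  → 4.2943
row 1: Σ corner-gray over 10 cells = 5161  → 5.1662
row 2: Σ corner-gray over 10 cells = 5489  → 5.4945
row 3: Σ corner-gray over 10 cells = 5384  → 5.3894
row 4: Σ corner-gray over 10 cells = 5057  → 5.0621
row 5: Σ corner-gray over 10 cells = 5345  → 5.3504
row 6: Σ corner-gray over 10 cells = 5155  → 5.1602
Σ rows: total corner-gray = 35881  → 35.9172 mm³


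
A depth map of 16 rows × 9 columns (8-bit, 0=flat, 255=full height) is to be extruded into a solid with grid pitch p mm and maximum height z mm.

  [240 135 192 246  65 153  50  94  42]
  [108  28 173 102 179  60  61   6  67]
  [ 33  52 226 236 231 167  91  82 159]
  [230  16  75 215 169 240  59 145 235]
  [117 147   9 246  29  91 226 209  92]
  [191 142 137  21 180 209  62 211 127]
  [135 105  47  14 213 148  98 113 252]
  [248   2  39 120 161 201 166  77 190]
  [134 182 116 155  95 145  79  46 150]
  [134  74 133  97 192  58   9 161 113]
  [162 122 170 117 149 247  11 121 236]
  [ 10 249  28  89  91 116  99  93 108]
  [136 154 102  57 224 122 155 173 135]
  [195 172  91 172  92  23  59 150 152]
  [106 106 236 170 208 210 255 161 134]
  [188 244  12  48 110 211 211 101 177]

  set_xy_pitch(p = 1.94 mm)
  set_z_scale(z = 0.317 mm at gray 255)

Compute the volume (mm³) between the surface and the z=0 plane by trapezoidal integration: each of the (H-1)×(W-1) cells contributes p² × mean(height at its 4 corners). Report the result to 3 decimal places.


height_mm = gray/255 × 0.317; cell vol = 1.94² × mean(4 corners)
unit = 1.94² × 0.317 / (4×255) = 0.00116967 mm³ per gray-sum
row 0: Σ corner-gray over 8 cells = 3545  → 4.1465
row 1: Σ corner-gray over 8 cells = 3755  → 4.3921
row 2: Σ corner-gray over 8 cells = 4665  → 5.4565
row 3: Σ corner-gray over 8 cells = 4426  → 5.1769
row 4: Σ corner-gray over 8 cells = 4365  → 5.1056
row 5: Σ corner-gray over 8 cells = 4105  → 4.8015
row 6: Σ corner-gray over 8 cells = 3833  → 4.4833
row 7: Σ corner-gray over 8 cells = 3890  → 4.5500
row 8: Σ corner-gray over 8 cells = 3615  → 4.2283
row 9: Σ corner-gray over 8 cells = 3967  → 4.6401
row 10: Σ corner-gray over 8 cells = 3920  → 4.5851
row 11: Σ corner-gray over 8 cells = 3893  → 4.5535
row 12: Σ corner-gray over 8 cells = 4110  → 4.8073
row 13: Σ corner-gray over 8 cells = 4797  → 5.6109
row 14: Σ corner-gray over 8 cells = 5171  → 6.0484
Σ rows: total corner-gray = 62057  → 72.5861 mm³

72.586


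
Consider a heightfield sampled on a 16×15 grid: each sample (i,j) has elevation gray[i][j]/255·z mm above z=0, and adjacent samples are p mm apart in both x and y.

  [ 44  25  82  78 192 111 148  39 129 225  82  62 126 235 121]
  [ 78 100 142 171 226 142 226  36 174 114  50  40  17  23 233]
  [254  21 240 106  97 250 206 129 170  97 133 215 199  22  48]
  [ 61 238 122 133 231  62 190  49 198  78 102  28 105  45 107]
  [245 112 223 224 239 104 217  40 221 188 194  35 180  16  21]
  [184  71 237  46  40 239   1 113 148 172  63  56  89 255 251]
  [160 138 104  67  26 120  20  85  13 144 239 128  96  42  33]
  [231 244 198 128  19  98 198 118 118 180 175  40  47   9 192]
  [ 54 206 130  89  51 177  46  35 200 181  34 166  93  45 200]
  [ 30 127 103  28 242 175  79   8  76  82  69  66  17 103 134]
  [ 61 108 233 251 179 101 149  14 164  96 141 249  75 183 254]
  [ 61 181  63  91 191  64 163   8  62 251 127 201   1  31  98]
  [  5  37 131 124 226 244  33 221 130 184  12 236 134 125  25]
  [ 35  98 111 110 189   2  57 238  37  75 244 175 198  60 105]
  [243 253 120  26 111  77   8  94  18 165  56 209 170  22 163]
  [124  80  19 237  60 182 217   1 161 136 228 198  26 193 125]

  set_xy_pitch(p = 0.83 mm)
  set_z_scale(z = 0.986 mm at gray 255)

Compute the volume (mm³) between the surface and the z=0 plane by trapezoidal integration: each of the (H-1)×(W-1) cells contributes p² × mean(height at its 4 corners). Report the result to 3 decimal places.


68.009

height_mm = gray/255 × 0.986; cell vol = 0.83² × mean(4 corners)
unit = 0.83² × 0.986 / (4×255) = 0.000665937 mm³ per gray-sum
row 0: Σ corner-gray over 14 cells = 6466  → 4.3059
row 1: Σ corner-gray over 14 cells = 7305  → 4.8647
row 2: Σ corner-gray over 14 cells = 7402  → 4.9293
row 3: Σ corner-gray over 14 cells = 7582  → 5.0491
row 4: Σ corner-gray over 14 cells = 7747  → 5.1590
row 5: Σ corner-gray over 14 cells = 6132  → 4.0835
row 6: Σ corner-gray over 14 cells = 6204  → 4.1315
row 7: Σ corner-gray over 14 cells = 6727  → 4.4798
row 8: Σ corner-gray over 14 cells = 5674  → 3.7785
row 9: Σ corner-gray over 14 cells = 6715  → 4.4718
row 10: Σ corner-gray over 14 cells = 7228  → 4.8134
row 11: Σ corner-gray over 14 cells = 6731  → 4.4824
row 12: Σ corner-gray over 14 cells = 7032  → 4.6829
row 13: Σ corner-gray over 14 cells = 6392  → 4.2567
row 14: Σ corner-gray over 14 cells = 6789  → 4.5210
Σ rows: total corner-gray = 102126  → 68.0094 mm³


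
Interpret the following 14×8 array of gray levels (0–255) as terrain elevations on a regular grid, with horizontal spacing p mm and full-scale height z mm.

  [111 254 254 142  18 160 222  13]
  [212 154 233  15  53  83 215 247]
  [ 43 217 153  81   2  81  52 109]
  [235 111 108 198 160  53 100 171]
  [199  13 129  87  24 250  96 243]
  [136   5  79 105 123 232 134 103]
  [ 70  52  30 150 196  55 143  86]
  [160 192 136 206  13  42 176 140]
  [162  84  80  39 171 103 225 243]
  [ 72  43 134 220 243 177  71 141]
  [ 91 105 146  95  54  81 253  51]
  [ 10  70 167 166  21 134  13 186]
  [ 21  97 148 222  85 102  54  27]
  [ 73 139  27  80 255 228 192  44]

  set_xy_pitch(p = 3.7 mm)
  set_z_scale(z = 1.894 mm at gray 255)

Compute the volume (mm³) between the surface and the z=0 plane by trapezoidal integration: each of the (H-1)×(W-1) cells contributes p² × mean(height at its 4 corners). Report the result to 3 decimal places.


height_mm = gray/255 × 1.894; cell vol = 3.7² × mean(4 corners)
unit = 3.7² × 1.894 / (4×255) = 0.0254205 mm³ per gray-sum
row 0: Σ corner-gray over 7 cells = 4189  → 106.4863
row 1: Σ corner-gray over 7 cells = 3289  → 83.6079
row 2: Σ corner-gray over 7 cells = 3190  → 81.0912
row 3: Σ corner-gray over 7 cells = 3506  → 89.1241
row 4: Σ corner-gray over 7 cells = 3235  → 82.2352
row 5: Σ corner-gray over 7 cells = 3003  → 76.3376
row 6: Σ corner-gray over 7 cells = 3238  → 82.3114
row 7: Σ corner-gray over 7 cells = 3639  → 92.5050
row 8: Σ corner-gray over 7 cells = 3798  → 96.5469
row 9: Σ corner-gray over 7 cells = 3599  → 91.4882
row 10: Σ corner-gray over 7 cells = 2948  → 74.9395
row 11: Σ corner-gray over 7 cells = 2802  → 71.2281
row 12: Σ corner-gray over 7 cells = 3423  → 87.0142
Σ rows: total corner-gray = 43859  → 1114.9156 mm³

1114.916


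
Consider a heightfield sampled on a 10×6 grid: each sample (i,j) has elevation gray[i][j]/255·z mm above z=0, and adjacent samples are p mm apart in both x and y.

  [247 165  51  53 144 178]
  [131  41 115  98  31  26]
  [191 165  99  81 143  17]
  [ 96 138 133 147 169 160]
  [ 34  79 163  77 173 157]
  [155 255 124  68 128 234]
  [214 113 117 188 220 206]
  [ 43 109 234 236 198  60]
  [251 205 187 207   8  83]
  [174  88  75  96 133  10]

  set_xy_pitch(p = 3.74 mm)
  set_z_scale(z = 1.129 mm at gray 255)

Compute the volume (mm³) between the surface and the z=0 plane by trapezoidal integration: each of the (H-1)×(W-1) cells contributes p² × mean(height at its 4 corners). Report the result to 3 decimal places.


height_mm = gray/255 × 1.129; cell vol = 3.74² × mean(4 corners)
unit = 3.74² × 1.129 / (4×255) = 0.0154824 mm³ per gray-sum
row 0: Σ corner-gray over 5 cells = 1978  → 30.6241
row 1: Σ corner-gray over 5 cells = 1911  → 29.5868
row 2: Σ corner-gray over 5 cells = 2614  → 40.4709
row 3: Σ corner-gray over 5 cells = 2605  → 40.3315
row 4: Σ corner-gray over 5 cells = 2714  → 42.0191
row 5: Σ corner-gray over 5 cells = 3235  → 50.0854
row 6: Σ corner-gray over 5 cells = 3353  → 51.9123
row 7: Σ corner-gray over 5 cells = 3205  → 49.6209
row 8: Σ corner-gray over 5 cells = 2516  → 38.9536
Σ rows: total corner-gray = 24131  → 373.6047 mm³

373.605
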